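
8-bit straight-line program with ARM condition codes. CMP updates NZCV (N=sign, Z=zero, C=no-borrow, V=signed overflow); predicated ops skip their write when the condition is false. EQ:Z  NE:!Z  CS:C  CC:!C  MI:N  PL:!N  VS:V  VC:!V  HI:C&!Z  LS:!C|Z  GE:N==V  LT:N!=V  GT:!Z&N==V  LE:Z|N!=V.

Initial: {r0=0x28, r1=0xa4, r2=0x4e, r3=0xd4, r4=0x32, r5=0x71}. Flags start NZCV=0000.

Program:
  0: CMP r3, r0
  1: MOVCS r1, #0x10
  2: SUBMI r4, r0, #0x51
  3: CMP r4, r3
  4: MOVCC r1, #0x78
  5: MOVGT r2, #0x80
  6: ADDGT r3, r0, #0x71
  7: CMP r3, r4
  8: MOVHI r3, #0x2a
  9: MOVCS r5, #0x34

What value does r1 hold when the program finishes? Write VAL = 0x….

[0] flags=1010 → (cmp)
[1] flags=1010 CS?T → r1=0x10
[2] flags=1010 MI?T → r4=0xd7
[3] flags=0010 → (cmp)
[4] flags=0010 CC?F → skip
[5] flags=0010 GT?T → r2=0x80
[6] flags=0010 GT?T → r3=0x99
[7] flags=1000 → (cmp)
[8] flags=1000 HI?F → skip
[9] flags=1000 CS?F → skip

VAL = 0x10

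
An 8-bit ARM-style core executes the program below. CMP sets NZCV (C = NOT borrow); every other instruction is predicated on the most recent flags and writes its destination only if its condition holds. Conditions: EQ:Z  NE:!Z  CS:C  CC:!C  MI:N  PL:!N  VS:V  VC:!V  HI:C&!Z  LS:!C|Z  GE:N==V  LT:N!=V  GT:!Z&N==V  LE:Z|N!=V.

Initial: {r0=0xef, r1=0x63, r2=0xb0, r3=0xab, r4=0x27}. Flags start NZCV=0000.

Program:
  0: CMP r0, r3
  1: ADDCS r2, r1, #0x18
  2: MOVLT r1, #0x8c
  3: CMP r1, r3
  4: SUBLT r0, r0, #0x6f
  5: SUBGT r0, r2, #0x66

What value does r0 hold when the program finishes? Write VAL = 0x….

0: ✓ CMP  NZCV=0010
1: ✓ ADDCS  r2←0x7b
2: · MOVLT
3: ✓ CMP  NZCV=1001
4: · SUBLT
5: ✓ SUBGT  r0←0x15

VAL = 0x15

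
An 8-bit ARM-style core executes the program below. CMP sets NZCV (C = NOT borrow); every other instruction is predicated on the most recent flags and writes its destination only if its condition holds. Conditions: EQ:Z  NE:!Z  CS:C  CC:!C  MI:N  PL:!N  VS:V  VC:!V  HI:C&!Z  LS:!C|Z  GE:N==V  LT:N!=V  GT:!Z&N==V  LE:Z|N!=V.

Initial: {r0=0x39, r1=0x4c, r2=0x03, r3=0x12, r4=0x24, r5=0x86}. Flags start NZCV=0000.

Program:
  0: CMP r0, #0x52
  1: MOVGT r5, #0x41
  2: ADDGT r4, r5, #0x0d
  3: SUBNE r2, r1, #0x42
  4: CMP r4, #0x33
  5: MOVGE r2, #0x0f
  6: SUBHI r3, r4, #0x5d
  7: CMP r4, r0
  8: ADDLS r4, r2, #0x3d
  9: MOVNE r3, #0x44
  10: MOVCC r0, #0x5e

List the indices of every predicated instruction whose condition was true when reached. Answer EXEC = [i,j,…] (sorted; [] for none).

0: ✓ CMP  NZCV=1000
1: · MOVGT
2: · ADDGT
3: ✓ SUBNE  r2←0x0a
4: ✓ CMP  NZCV=1000
5: · MOVGE
6: · SUBHI
7: ✓ CMP  NZCV=1000
8: ✓ ADDLS  r4←0x47
9: ✓ MOVNE  r3←0x44
10: ✓ MOVCC  r0←0x5e

EXEC = [3,8,9,10]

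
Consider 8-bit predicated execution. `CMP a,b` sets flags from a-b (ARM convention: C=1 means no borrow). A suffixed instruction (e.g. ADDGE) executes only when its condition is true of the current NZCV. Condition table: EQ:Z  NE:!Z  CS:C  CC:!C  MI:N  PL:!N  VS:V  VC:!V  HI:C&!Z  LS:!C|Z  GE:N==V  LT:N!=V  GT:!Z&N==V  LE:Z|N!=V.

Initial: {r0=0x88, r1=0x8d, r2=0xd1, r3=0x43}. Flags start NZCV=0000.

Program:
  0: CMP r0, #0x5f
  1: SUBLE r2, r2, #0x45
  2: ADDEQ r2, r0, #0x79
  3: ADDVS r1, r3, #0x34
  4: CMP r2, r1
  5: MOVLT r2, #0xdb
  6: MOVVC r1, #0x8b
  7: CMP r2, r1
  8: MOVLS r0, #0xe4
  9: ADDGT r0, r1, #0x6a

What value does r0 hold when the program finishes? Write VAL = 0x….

VAL = 0x88

0: ✓ CMP  NZCV=0011
1: ✓ SUBLE  r2←0x8c
2: · ADDEQ
3: ✓ ADDVS  r1←0x77
4: ✓ CMP  NZCV=0011
5: ✓ MOVLT  r2←0xdb
6: · MOVVC
7: ✓ CMP  NZCV=0011
8: · MOVLS
9: · ADDGT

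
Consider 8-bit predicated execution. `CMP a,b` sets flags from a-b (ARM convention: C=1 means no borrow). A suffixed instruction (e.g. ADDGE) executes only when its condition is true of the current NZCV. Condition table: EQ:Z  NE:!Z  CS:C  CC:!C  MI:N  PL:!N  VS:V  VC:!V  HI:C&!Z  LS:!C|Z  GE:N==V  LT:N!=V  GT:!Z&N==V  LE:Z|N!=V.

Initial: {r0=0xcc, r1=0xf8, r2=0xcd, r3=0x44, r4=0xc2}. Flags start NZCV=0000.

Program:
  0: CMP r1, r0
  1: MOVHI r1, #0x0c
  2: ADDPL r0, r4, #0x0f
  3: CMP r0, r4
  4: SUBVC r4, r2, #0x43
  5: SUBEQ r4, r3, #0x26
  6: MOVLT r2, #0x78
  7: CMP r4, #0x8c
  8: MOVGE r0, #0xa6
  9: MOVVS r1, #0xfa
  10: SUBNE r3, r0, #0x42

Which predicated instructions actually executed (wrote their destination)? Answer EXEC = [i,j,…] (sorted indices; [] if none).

EXEC = [1,2,4,10]

0: ✓ CMP  NZCV=0010
1: ✓ MOVHI  r1←0x0c
2: ✓ ADDPL  r0←0xd1
3: ✓ CMP  NZCV=0010
4: ✓ SUBVC  r4←0x8a
5: · SUBEQ
6: · MOVLT
7: ✓ CMP  NZCV=1000
8: · MOVGE
9: · MOVVS
10: ✓ SUBNE  r3←0x8f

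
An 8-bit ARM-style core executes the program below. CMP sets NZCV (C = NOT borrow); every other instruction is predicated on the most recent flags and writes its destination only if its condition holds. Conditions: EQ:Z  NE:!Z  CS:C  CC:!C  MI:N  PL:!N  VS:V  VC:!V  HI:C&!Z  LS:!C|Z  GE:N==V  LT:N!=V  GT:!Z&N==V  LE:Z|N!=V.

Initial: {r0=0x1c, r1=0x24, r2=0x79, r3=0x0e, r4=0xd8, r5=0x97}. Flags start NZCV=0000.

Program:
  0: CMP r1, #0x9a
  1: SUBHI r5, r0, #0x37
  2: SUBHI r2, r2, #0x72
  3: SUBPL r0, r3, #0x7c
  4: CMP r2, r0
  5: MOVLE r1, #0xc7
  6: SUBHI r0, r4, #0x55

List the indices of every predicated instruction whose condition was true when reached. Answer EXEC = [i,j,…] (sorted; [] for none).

[0] flags=1001 → (cmp)
[1] flags=1001 HI?F → skip
[2] flags=1001 HI?F → skip
[3] flags=1001 PL?F → skip
[4] flags=0010 → (cmp)
[5] flags=0010 LE?F → skip
[6] flags=0010 HI?T → r0=0x83

EXEC = [6]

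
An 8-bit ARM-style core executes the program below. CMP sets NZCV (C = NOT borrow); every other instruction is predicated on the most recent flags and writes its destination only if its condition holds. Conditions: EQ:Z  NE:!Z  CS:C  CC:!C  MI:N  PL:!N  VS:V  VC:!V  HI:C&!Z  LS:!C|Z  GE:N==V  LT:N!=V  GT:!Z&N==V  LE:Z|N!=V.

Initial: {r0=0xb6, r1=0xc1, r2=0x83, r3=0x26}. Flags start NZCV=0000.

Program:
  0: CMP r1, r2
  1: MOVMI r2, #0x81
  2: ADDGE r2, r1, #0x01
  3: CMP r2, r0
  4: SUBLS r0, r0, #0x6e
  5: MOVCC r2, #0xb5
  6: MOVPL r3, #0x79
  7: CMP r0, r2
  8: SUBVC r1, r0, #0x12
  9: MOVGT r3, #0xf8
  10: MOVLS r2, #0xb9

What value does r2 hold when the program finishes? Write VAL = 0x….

VAL = 0xb9

0: ✓ CMP  NZCV=0010
1: · MOVMI
2: ✓ ADDGE  r2←0xc2
3: ✓ CMP  NZCV=0010
4: · SUBLS
5: · MOVCC
6: ✓ MOVPL  r3←0x79
7: ✓ CMP  NZCV=1000
8: ✓ SUBVC  r1←0xa4
9: · MOVGT
10: ✓ MOVLS  r2←0xb9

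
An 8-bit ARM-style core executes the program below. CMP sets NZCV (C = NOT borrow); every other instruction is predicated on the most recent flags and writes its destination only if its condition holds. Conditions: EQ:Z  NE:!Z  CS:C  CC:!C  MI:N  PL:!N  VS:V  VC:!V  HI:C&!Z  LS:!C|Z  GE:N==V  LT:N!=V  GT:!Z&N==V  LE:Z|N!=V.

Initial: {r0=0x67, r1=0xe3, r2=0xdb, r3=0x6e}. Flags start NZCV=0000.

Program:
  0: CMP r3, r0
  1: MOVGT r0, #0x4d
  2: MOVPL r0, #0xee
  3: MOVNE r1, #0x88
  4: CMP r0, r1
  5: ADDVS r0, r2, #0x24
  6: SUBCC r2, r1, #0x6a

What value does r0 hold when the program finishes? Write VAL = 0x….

VAL = 0xee

0: ✓ CMP  NZCV=0010
1: ✓ MOVGT  r0←0x4d
2: ✓ MOVPL  r0←0xee
3: ✓ MOVNE  r1←0x88
4: ✓ CMP  NZCV=0010
5: · ADDVS
6: · SUBCC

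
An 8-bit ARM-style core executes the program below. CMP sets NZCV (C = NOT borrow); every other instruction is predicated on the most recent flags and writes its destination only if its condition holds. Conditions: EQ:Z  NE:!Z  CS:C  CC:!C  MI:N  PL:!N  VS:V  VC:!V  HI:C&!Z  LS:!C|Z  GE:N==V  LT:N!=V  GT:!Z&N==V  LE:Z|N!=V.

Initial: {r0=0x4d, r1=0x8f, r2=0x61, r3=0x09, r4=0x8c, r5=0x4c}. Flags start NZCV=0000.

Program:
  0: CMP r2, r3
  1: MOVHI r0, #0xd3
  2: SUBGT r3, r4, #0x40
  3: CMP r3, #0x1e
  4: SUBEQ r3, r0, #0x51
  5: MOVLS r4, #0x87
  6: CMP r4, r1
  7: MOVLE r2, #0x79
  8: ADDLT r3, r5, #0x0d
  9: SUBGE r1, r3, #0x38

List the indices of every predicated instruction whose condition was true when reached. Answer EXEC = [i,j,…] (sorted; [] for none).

EXEC = [1,2,7,8]

[0] flags=0010 → (cmp)
[1] flags=0010 HI?T → r0=0xd3
[2] flags=0010 GT?T → r3=0x4c
[3] flags=0010 → (cmp)
[4] flags=0010 EQ?F → skip
[5] flags=0010 LS?F → skip
[6] flags=1000 → (cmp)
[7] flags=1000 LE?T → r2=0x79
[8] flags=1000 LT?T → r3=0x59
[9] flags=1000 GE?F → skip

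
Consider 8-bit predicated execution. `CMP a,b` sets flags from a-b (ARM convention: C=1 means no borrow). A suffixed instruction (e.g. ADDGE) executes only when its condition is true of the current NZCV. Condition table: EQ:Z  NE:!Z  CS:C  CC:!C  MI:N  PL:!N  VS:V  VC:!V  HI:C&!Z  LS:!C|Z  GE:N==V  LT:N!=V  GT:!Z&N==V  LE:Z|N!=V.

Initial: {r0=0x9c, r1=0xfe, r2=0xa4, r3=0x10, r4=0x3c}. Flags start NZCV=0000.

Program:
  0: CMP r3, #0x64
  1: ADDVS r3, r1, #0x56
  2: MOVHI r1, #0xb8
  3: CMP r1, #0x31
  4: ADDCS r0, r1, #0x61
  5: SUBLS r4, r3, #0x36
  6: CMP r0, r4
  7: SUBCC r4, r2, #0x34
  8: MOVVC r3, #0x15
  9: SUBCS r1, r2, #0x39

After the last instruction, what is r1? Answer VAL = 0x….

VAL = 0x6b

0: ✓ CMP  NZCV=1000
1: · ADDVS
2: · MOVHI
3: ✓ CMP  NZCV=1010
4: ✓ ADDCS  r0←0x5f
5: · SUBLS
6: ✓ CMP  NZCV=0010
7: · SUBCC
8: ✓ MOVVC  r3←0x15
9: ✓ SUBCS  r1←0x6b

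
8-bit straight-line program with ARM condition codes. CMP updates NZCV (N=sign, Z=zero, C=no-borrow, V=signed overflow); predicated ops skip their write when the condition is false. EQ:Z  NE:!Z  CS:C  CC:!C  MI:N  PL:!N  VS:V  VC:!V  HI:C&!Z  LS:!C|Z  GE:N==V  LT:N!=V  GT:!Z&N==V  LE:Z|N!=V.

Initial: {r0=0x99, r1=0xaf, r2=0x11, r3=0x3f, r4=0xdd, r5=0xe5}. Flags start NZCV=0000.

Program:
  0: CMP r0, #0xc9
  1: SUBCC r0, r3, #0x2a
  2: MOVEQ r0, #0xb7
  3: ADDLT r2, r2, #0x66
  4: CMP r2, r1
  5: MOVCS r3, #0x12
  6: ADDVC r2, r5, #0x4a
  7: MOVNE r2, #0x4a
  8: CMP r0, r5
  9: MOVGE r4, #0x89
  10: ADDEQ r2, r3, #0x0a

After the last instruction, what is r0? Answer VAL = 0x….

VAL = 0x15

0: ✓ CMP  NZCV=1000
1: ✓ SUBCC  r0←0x15
2: · MOVEQ
3: ✓ ADDLT  r2←0x77
4: ✓ CMP  NZCV=1001
5: · MOVCS
6: · ADDVC
7: ✓ MOVNE  r2←0x4a
8: ✓ CMP  NZCV=0000
9: ✓ MOVGE  r4←0x89
10: · ADDEQ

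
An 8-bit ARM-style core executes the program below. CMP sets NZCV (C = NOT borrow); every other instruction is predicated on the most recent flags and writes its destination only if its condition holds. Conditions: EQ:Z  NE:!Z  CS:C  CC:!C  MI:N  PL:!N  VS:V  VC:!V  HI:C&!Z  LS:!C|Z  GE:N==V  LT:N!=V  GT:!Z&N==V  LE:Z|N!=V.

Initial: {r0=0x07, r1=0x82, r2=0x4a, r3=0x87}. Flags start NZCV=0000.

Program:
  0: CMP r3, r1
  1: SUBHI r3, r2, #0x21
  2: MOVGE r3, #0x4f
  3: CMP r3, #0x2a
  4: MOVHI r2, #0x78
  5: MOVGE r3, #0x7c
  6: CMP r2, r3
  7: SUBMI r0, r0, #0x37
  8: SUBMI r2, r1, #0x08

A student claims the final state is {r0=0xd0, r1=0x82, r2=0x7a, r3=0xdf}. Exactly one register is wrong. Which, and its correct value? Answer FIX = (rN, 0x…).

0: ✓ CMP  NZCV=0010
1: ✓ SUBHI  r3←0x29
2: ✓ MOVGE  r3←0x4f
3: ✓ CMP  NZCV=0010
4: ✓ MOVHI  r2←0x78
5: ✓ MOVGE  r3←0x7c
6: ✓ CMP  NZCV=1000
7: ✓ SUBMI  r0←0xd0
8: ✓ SUBMI  r2←0x7a

FIX = (r3, 0x7c)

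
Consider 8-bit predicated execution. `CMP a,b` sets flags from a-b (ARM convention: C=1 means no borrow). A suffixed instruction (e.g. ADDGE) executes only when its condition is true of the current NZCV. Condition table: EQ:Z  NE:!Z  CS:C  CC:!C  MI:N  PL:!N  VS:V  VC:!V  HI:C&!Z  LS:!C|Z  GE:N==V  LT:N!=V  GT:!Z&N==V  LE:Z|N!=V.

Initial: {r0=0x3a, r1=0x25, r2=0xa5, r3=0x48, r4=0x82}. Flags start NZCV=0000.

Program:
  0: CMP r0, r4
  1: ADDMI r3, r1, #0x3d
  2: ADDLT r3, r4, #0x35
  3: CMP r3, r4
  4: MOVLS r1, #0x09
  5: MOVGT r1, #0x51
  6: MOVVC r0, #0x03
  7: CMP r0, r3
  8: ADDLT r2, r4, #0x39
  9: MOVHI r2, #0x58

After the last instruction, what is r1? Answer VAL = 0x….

VAL = 0x51

0: ✓ CMP  NZCV=1001
1: ✓ ADDMI  r3←0x62
2: · ADDLT
3: ✓ CMP  NZCV=1001
4: ✓ MOVLS  r1←0x09
5: ✓ MOVGT  r1←0x51
6: · MOVVC
7: ✓ CMP  NZCV=1000
8: ✓ ADDLT  r2←0xbb
9: · MOVHI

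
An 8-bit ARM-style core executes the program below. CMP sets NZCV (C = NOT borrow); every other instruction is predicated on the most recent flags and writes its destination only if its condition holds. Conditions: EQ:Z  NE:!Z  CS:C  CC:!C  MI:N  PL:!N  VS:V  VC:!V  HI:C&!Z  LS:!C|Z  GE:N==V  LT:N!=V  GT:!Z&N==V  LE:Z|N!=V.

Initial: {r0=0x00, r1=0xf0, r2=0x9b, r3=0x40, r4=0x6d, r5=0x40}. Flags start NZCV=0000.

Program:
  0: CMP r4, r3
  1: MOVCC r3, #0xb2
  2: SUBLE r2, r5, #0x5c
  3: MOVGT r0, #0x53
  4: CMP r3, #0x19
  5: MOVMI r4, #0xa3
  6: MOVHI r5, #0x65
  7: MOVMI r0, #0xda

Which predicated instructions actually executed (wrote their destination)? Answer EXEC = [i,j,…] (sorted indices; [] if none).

EXEC = [3,6]

[0] flags=0010 → (cmp)
[1] flags=0010 CC?F → skip
[2] flags=0010 LE?F → skip
[3] flags=0010 GT?T → r0=0x53
[4] flags=0010 → (cmp)
[5] flags=0010 MI?F → skip
[6] flags=0010 HI?T → r5=0x65
[7] flags=0010 MI?F → skip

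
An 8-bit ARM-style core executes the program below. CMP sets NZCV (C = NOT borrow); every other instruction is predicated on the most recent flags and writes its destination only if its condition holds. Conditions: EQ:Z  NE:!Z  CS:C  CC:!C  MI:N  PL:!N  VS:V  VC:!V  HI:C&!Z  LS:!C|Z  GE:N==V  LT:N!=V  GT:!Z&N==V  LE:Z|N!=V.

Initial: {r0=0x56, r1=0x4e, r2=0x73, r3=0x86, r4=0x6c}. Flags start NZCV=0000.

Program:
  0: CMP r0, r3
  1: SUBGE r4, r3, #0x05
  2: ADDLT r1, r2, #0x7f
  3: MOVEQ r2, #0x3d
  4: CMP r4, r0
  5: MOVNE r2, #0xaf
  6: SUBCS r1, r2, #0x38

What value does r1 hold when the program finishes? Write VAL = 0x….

VAL = 0x77

0: ✓ CMP  NZCV=1001
1: ✓ SUBGE  r4←0x81
2: · ADDLT
3: · MOVEQ
4: ✓ CMP  NZCV=0011
5: ✓ MOVNE  r2←0xaf
6: ✓ SUBCS  r1←0x77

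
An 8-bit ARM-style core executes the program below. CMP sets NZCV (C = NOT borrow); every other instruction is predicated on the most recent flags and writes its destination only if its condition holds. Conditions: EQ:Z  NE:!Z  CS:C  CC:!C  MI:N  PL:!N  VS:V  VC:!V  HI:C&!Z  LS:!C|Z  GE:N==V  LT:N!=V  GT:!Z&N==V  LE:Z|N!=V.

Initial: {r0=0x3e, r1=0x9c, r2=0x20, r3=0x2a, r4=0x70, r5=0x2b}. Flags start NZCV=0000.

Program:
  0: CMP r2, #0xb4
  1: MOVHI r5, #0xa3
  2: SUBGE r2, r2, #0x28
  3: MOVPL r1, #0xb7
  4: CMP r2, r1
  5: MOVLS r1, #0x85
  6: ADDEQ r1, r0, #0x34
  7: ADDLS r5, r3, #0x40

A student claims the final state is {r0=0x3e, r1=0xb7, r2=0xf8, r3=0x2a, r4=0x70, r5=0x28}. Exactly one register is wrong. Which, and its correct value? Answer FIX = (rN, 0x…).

FIX = (r5, 0x2b)

[0] flags=0000 → (cmp)
[1] flags=0000 HI?F → skip
[2] flags=0000 GE?T → r2=0xf8
[3] flags=0000 PL?T → r1=0xb7
[4] flags=0010 → (cmp)
[5] flags=0010 LS?F → skip
[6] flags=0010 EQ?F → skip
[7] flags=0010 LS?F → skip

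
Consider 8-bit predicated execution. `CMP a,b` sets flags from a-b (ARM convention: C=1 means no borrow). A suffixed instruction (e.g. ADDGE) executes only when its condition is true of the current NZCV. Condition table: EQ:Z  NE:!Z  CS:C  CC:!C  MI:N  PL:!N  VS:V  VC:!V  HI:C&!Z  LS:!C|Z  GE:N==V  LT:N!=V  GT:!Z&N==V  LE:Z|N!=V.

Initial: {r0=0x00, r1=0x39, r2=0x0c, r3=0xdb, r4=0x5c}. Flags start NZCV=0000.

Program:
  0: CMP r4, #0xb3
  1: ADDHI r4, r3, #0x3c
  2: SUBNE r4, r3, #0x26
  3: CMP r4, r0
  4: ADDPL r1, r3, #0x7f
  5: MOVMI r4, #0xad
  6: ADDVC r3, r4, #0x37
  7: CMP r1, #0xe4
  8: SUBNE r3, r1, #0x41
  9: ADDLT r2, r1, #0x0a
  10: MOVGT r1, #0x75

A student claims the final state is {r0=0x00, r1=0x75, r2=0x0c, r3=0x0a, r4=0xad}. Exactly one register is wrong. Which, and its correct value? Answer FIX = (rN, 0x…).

0: ✓ CMP  NZCV=1001
1: · ADDHI
2: ✓ SUBNE  r4←0xb5
3: ✓ CMP  NZCV=1010
4: · ADDPL
5: ✓ MOVMI  r4←0xad
6: ✓ ADDVC  r3←0xe4
7: ✓ CMP  NZCV=0000
8: ✓ SUBNE  r3←0xf8
9: · ADDLT
10: ✓ MOVGT  r1←0x75

FIX = (r3, 0xf8)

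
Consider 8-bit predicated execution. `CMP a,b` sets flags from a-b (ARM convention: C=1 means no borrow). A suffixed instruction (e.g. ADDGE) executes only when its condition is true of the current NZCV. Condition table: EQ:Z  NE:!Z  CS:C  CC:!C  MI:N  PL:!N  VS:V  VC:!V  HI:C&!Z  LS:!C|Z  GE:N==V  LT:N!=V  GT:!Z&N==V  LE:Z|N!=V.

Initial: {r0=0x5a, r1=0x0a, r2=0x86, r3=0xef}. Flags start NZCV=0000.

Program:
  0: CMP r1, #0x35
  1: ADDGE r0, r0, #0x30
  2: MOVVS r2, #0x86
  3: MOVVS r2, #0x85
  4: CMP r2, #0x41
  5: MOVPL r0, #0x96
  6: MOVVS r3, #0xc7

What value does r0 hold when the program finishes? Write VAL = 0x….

VAL = 0x96

[0] flags=1000 → (cmp)
[1] flags=1000 GE?F → skip
[2] flags=1000 VS?F → skip
[3] flags=1000 VS?F → skip
[4] flags=0011 → (cmp)
[5] flags=0011 PL?T → r0=0x96
[6] flags=0011 VS?T → r3=0xc7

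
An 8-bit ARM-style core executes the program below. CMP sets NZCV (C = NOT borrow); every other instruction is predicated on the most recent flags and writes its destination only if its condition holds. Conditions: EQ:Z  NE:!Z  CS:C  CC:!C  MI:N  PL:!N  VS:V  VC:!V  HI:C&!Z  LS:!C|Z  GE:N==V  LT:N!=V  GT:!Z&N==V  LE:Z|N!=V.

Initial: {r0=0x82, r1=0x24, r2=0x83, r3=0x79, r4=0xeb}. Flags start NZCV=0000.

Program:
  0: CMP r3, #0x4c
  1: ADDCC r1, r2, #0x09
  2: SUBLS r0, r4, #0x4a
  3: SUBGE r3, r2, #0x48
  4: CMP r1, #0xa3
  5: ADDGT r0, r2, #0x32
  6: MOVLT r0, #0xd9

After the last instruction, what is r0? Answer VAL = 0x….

VAL = 0xb5

[0] flags=0010 → (cmp)
[1] flags=0010 CC?F → skip
[2] flags=0010 LS?F → skip
[3] flags=0010 GE?T → r3=0x3b
[4] flags=1001 → (cmp)
[5] flags=1001 GT?T → r0=0xb5
[6] flags=1001 LT?F → skip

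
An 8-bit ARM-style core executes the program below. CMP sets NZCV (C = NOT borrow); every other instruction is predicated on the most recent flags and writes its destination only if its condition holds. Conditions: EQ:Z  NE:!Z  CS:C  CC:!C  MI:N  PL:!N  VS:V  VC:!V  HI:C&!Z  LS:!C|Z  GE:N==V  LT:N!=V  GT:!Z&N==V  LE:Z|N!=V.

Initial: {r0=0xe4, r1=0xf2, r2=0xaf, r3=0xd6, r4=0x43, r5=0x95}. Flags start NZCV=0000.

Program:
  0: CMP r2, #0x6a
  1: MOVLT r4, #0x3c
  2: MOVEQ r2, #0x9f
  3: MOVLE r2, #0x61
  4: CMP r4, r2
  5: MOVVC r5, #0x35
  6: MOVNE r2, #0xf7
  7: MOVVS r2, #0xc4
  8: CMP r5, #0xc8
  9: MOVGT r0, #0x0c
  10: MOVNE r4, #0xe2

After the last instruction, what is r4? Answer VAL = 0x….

[0] flags=0011 → (cmp)
[1] flags=0011 LT?T → r4=0x3c
[2] flags=0011 EQ?F → skip
[3] flags=0011 LE?T → r2=0x61
[4] flags=1000 → (cmp)
[5] flags=1000 VC?T → r5=0x35
[6] flags=1000 NE?T → r2=0xf7
[7] flags=1000 VS?F → skip
[8] flags=0000 → (cmp)
[9] flags=0000 GT?T → r0=0x0c
[10] flags=0000 NE?T → r4=0xe2

VAL = 0xe2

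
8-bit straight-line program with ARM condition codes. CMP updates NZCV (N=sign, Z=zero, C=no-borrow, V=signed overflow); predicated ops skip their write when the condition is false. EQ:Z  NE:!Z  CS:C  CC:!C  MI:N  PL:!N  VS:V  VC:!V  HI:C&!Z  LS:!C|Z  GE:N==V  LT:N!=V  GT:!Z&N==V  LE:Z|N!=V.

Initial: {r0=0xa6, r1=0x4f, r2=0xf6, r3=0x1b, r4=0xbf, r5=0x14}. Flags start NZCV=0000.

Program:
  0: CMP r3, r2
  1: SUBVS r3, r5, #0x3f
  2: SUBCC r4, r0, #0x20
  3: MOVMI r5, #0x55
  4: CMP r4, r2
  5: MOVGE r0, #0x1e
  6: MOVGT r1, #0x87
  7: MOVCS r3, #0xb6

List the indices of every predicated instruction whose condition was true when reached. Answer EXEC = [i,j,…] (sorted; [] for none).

EXEC = [2]

0: ✓ CMP  NZCV=0000
1: · SUBVS
2: ✓ SUBCC  r4←0x86
3: · MOVMI
4: ✓ CMP  NZCV=1000
5: · MOVGE
6: · MOVGT
7: · MOVCS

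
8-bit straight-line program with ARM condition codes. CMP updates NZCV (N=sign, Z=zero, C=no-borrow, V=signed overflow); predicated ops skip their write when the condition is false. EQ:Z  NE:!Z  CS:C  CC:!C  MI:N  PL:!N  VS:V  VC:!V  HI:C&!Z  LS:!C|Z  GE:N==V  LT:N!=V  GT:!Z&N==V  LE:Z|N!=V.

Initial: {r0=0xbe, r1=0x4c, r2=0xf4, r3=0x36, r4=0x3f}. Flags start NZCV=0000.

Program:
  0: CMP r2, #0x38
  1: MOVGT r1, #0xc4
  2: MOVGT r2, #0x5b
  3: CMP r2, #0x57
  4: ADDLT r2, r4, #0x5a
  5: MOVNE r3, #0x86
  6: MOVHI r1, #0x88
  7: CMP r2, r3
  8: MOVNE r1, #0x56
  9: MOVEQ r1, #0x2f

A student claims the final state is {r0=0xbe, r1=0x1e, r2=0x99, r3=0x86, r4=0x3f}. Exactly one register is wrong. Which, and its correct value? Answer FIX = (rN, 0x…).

FIX = (r1, 0x56)

0: ✓ CMP  NZCV=1010
1: · MOVGT
2: · MOVGT
3: ✓ CMP  NZCV=1010
4: ✓ ADDLT  r2←0x99
5: ✓ MOVNE  r3←0x86
6: ✓ MOVHI  r1←0x88
7: ✓ CMP  NZCV=0010
8: ✓ MOVNE  r1←0x56
9: · MOVEQ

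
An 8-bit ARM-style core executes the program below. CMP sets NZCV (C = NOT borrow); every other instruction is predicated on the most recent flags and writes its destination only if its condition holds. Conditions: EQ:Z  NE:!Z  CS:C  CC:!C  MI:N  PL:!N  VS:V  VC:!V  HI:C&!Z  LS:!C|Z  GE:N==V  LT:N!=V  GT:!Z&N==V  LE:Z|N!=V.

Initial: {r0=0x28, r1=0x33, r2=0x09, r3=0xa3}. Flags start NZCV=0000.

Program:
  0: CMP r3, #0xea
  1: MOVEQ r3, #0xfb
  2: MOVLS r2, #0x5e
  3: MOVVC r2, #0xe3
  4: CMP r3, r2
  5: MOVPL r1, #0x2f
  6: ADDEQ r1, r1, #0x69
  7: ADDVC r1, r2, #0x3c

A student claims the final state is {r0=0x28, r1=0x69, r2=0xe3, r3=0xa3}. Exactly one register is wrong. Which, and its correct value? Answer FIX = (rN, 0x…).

[0] flags=1000 → (cmp)
[1] flags=1000 EQ?F → skip
[2] flags=1000 LS?T → r2=0x5e
[3] flags=1000 VC?T → r2=0xe3
[4] flags=1000 → (cmp)
[5] flags=1000 PL?F → skip
[6] flags=1000 EQ?F → skip
[7] flags=1000 VC?T → r1=0x1f

FIX = (r1, 0x1f)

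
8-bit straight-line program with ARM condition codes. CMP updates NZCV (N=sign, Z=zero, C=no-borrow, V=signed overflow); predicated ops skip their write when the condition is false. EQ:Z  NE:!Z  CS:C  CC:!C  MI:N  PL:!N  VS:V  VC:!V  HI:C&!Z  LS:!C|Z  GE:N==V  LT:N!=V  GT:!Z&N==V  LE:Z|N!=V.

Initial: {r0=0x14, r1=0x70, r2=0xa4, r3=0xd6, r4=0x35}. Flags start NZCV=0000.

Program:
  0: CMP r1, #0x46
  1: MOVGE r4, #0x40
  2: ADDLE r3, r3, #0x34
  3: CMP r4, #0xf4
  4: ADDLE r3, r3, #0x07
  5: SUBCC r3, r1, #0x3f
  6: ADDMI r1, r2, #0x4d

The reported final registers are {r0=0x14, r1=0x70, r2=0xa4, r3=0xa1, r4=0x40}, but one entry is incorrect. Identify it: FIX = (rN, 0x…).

[0] flags=0010 → (cmp)
[1] flags=0010 GE?T → r4=0x40
[2] flags=0010 LE?F → skip
[3] flags=0000 → (cmp)
[4] flags=0000 LE?F → skip
[5] flags=0000 CC?T → r3=0x31
[6] flags=0000 MI?F → skip

FIX = (r3, 0x31)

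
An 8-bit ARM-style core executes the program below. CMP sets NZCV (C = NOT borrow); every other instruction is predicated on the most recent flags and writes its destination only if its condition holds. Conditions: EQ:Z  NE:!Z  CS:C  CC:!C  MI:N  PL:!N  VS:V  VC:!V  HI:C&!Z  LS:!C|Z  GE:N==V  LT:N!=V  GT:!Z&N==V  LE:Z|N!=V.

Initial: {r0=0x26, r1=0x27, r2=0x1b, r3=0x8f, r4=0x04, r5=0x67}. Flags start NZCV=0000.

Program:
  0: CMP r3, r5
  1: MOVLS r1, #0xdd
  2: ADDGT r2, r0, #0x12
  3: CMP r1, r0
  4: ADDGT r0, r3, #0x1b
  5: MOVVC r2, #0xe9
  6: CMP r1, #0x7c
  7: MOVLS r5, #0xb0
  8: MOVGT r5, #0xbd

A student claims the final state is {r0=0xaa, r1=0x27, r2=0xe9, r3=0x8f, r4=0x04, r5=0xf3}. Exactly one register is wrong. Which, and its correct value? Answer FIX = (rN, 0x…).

[0] flags=0011 → (cmp)
[1] flags=0011 LS?F → skip
[2] flags=0011 GT?F → skip
[3] flags=0010 → (cmp)
[4] flags=0010 GT?T → r0=0xaa
[5] flags=0010 VC?T → r2=0xe9
[6] flags=1000 → (cmp)
[7] flags=1000 LS?T → r5=0xb0
[8] flags=1000 GT?F → skip

FIX = (r5, 0xb0)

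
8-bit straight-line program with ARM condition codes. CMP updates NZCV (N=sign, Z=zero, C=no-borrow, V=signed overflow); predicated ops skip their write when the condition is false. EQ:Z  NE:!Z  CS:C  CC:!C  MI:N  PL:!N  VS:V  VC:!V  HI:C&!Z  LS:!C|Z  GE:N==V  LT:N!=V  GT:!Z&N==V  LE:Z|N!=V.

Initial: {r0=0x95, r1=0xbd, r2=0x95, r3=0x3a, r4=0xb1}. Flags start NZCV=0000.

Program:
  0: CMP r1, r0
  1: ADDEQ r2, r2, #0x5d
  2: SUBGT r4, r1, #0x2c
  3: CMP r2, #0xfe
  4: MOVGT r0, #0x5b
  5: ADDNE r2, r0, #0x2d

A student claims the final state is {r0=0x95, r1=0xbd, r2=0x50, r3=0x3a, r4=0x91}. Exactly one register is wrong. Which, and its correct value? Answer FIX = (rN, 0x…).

FIX = (r2, 0xc2)

[0] flags=0010 → (cmp)
[1] flags=0010 EQ?F → skip
[2] flags=0010 GT?T → r4=0x91
[3] flags=1000 → (cmp)
[4] flags=1000 GT?F → skip
[5] flags=1000 NE?T → r2=0xc2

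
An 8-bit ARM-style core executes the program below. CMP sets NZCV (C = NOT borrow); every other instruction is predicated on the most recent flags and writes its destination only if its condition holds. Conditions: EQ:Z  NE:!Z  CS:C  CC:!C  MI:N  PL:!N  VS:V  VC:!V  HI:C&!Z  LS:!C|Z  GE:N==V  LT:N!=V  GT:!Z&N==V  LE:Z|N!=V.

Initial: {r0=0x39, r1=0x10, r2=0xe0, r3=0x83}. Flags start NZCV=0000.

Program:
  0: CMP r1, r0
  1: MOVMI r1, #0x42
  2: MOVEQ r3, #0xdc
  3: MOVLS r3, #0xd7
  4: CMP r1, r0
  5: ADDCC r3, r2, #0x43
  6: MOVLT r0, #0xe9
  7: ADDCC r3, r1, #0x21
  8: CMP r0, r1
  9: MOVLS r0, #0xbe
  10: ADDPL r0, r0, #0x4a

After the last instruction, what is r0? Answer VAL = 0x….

0: ✓ CMP  NZCV=1000
1: ✓ MOVMI  r1←0x42
2: · MOVEQ
3: ✓ MOVLS  r3←0xd7
4: ✓ CMP  NZCV=0010
5: · ADDCC
6: · MOVLT
7: · ADDCC
8: ✓ CMP  NZCV=1000
9: ✓ MOVLS  r0←0xbe
10: · ADDPL

VAL = 0xbe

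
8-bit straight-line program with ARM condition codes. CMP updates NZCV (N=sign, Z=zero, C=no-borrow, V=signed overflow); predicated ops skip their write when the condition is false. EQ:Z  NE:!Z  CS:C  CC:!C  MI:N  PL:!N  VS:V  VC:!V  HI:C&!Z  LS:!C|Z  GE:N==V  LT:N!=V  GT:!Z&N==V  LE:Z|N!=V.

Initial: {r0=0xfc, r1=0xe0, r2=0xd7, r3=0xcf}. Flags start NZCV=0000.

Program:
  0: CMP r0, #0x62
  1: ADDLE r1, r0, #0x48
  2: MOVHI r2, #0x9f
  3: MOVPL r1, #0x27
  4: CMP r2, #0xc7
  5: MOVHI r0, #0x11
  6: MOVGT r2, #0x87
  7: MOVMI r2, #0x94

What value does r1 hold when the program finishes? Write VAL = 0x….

VAL = 0x44

0: ✓ CMP  NZCV=1010
1: ✓ ADDLE  r1←0x44
2: ✓ MOVHI  r2←0x9f
3: · MOVPL
4: ✓ CMP  NZCV=1000
5: · MOVHI
6: · MOVGT
7: ✓ MOVMI  r2←0x94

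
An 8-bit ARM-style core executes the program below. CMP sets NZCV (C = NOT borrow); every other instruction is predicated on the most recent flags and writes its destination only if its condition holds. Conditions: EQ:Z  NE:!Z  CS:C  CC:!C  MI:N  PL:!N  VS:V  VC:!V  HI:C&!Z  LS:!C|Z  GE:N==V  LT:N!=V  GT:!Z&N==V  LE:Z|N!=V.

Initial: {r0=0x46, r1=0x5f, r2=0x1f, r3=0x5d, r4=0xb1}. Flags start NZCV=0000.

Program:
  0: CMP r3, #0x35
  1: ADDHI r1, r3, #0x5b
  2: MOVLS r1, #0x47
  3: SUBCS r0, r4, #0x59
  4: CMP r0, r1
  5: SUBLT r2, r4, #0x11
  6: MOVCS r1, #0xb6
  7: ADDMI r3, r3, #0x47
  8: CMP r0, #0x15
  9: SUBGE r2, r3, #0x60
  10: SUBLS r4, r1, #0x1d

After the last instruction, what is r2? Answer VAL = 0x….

VAL = 0x44

[0] flags=0010 → (cmp)
[1] flags=0010 HI?T → r1=0xb8
[2] flags=0010 LS?F → skip
[3] flags=0010 CS?T → r0=0x58
[4] flags=1001 → (cmp)
[5] flags=1001 LT?F → skip
[6] flags=1001 CS?F → skip
[7] flags=1001 MI?T → r3=0xa4
[8] flags=0010 → (cmp)
[9] flags=0010 GE?T → r2=0x44
[10] flags=0010 LS?F → skip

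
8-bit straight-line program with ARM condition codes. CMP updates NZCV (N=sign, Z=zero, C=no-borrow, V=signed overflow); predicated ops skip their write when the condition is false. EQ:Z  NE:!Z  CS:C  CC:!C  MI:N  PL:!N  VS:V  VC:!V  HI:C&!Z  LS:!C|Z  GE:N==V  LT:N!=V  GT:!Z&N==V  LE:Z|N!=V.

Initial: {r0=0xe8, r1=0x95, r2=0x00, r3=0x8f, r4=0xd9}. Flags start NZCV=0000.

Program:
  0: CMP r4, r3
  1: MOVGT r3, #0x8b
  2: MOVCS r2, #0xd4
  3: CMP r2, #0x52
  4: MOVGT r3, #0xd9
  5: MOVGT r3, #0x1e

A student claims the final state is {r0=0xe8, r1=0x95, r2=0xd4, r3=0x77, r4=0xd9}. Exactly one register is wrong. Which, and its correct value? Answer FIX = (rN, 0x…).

[0] flags=0010 → (cmp)
[1] flags=0010 GT?T → r3=0x8b
[2] flags=0010 CS?T → r2=0xd4
[3] flags=1010 → (cmp)
[4] flags=1010 GT?F → skip
[5] flags=1010 GT?F → skip

FIX = (r3, 0x8b)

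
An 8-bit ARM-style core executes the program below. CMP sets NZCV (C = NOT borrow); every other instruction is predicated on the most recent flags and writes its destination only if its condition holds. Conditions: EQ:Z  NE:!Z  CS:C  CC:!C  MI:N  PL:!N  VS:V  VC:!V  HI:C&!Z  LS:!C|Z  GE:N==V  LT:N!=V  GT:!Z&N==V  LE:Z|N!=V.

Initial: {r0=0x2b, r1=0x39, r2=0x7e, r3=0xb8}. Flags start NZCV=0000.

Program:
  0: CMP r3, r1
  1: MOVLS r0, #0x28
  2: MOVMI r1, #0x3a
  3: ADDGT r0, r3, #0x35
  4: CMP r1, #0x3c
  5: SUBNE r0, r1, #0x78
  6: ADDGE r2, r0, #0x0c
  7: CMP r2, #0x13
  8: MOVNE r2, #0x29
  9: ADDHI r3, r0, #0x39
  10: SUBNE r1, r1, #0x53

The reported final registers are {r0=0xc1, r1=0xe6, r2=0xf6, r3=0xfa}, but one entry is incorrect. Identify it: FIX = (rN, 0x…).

FIX = (r2, 0x29)

0: ✓ CMP  NZCV=0011
1: · MOVLS
2: · MOVMI
3: · ADDGT
4: ✓ CMP  NZCV=1000
5: ✓ SUBNE  r0←0xc1
6: · ADDGE
7: ✓ CMP  NZCV=0010
8: ✓ MOVNE  r2←0x29
9: ✓ ADDHI  r3←0xfa
10: ✓ SUBNE  r1←0xe6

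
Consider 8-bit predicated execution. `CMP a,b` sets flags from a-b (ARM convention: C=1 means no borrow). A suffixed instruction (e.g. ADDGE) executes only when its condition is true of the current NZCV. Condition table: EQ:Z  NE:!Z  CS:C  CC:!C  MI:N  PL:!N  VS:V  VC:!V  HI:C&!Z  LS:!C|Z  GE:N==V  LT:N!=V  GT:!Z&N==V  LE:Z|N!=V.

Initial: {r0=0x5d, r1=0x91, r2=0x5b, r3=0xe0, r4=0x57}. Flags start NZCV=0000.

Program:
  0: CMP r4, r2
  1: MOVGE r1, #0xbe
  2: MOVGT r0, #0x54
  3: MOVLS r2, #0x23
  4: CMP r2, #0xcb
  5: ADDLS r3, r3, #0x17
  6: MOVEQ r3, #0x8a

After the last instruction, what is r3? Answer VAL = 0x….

[0] flags=1000 → (cmp)
[1] flags=1000 GE?F → skip
[2] flags=1000 GT?F → skip
[3] flags=1000 LS?T → r2=0x23
[4] flags=0000 → (cmp)
[5] flags=0000 LS?T → r3=0xf7
[6] flags=0000 EQ?F → skip

VAL = 0xf7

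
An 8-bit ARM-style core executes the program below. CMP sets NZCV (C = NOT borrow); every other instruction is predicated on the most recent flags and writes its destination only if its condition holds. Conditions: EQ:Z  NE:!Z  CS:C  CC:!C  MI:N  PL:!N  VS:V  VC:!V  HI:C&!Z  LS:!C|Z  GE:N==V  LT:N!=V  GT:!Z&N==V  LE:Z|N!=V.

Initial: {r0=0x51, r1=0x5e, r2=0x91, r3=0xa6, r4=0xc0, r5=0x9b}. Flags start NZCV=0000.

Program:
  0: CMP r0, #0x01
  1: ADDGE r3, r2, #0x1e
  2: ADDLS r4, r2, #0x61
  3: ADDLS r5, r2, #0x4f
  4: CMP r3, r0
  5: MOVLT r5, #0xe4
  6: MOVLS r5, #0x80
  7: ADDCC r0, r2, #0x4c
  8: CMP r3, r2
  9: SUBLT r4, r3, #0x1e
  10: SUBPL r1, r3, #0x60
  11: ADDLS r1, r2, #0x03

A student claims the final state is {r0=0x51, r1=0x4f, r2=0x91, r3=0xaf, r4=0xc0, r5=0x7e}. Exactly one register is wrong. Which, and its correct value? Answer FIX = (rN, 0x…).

FIX = (r5, 0xe4)

[0] flags=0010 → (cmp)
[1] flags=0010 GE?T → r3=0xaf
[2] flags=0010 LS?F → skip
[3] flags=0010 LS?F → skip
[4] flags=0011 → (cmp)
[5] flags=0011 LT?T → r5=0xe4
[6] flags=0011 LS?F → skip
[7] flags=0011 CC?F → skip
[8] flags=0010 → (cmp)
[9] flags=0010 LT?F → skip
[10] flags=0010 PL?T → r1=0x4f
[11] flags=0010 LS?F → skip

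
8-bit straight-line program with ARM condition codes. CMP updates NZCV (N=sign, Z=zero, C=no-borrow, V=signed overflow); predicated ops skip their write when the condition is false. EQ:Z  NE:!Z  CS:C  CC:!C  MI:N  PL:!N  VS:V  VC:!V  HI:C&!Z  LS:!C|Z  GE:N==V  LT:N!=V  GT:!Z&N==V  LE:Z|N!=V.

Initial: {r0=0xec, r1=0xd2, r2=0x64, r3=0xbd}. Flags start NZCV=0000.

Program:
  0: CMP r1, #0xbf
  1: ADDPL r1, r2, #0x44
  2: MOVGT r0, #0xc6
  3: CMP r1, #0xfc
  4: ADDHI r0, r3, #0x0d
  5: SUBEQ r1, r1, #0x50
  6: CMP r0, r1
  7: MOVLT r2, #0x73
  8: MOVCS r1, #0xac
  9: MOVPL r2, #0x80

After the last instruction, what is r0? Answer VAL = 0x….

VAL = 0xc6

[0] flags=0010 → (cmp)
[1] flags=0010 PL?T → r1=0xa8
[2] flags=0010 GT?T → r0=0xc6
[3] flags=1000 → (cmp)
[4] flags=1000 HI?F → skip
[5] flags=1000 EQ?F → skip
[6] flags=0010 → (cmp)
[7] flags=0010 LT?F → skip
[8] flags=0010 CS?T → r1=0xac
[9] flags=0010 PL?T → r2=0x80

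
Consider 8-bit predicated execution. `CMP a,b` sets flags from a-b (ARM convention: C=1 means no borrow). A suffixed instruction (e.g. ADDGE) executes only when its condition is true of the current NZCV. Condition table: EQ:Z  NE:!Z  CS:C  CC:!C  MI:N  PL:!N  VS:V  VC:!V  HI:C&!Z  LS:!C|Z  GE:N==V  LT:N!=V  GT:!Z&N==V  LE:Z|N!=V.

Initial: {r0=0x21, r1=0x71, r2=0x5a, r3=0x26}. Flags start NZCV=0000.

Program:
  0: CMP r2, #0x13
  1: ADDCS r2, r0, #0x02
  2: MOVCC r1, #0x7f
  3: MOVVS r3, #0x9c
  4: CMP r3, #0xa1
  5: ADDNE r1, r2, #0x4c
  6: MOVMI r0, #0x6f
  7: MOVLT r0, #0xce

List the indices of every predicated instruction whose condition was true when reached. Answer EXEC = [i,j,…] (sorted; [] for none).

EXEC = [1,5,6]

[0] flags=0010 → (cmp)
[1] flags=0010 CS?T → r2=0x23
[2] flags=0010 CC?F → skip
[3] flags=0010 VS?F → skip
[4] flags=1001 → (cmp)
[5] flags=1001 NE?T → r1=0x6f
[6] flags=1001 MI?T → r0=0x6f
[7] flags=1001 LT?F → skip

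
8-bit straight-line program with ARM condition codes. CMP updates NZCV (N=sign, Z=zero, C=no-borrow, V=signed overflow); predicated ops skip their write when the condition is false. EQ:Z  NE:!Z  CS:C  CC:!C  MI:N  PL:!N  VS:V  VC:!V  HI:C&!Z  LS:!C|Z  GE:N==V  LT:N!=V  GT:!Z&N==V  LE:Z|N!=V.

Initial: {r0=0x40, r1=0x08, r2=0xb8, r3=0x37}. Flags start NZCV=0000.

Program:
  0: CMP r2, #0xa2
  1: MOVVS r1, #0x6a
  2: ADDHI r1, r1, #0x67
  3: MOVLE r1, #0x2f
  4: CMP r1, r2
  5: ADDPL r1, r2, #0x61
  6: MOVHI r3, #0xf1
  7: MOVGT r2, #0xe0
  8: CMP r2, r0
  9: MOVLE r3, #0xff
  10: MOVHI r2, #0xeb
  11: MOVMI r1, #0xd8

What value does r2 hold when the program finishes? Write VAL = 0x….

[0] flags=0010 → (cmp)
[1] flags=0010 VS?F → skip
[2] flags=0010 HI?T → r1=0x6f
[3] flags=0010 LE?F → skip
[4] flags=1001 → (cmp)
[5] flags=1001 PL?F → skip
[6] flags=1001 HI?F → skip
[7] flags=1001 GT?T → r2=0xe0
[8] flags=1010 → (cmp)
[9] flags=1010 LE?T → r3=0xff
[10] flags=1010 HI?T → r2=0xeb
[11] flags=1010 MI?T → r1=0xd8

VAL = 0xeb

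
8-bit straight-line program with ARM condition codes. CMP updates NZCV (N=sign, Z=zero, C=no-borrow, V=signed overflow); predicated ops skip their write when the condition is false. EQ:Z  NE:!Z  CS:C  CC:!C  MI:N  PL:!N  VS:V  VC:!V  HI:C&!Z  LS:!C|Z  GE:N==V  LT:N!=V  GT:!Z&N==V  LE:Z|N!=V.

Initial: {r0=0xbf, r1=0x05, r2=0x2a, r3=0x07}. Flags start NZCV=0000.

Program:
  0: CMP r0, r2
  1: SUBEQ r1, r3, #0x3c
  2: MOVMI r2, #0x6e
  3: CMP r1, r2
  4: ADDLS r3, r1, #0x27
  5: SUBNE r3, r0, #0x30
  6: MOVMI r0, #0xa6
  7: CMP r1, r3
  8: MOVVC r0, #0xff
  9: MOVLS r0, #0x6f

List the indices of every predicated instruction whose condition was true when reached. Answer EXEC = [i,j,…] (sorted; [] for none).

EXEC = [2,4,5,6,8,9]

[0] flags=1010 → (cmp)
[1] flags=1010 EQ?F → skip
[2] flags=1010 MI?T → r2=0x6e
[3] flags=1000 → (cmp)
[4] flags=1000 LS?T → r3=0x2c
[5] flags=1000 NE?T → r3=0x8f
[6] flags=1000 MI?T → r0=0xa6
[7] flags=0000 → (cmp)
[8] flags=0000 VC?T → r0=0xff
[9] flags=0000 LS?T → r0=0x6f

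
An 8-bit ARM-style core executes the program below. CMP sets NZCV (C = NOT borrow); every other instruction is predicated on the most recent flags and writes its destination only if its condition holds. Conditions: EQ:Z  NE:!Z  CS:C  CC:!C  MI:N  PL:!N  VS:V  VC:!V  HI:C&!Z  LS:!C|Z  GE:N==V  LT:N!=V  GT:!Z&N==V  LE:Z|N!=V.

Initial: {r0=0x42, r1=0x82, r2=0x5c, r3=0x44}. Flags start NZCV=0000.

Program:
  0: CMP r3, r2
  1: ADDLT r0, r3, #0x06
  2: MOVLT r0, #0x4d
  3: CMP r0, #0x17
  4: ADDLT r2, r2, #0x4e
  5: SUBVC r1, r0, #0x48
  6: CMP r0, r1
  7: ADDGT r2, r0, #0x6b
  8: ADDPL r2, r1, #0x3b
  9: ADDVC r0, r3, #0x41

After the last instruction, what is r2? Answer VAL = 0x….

[0] flags=1000 → (cmp)
[1] flags=1000 LT?T → r0=0x4a
[2] flags=1000 LT?T → r0=0x4d
[3] flags=0010 → (cmp)
[4] flags=0010 LT?F → skip
[5] flags=0010 VC?T → r1=0x05
[6] flags=0010 → (cmp)
[7] flags=0010 GT?T → r2=0xb8
[8] flags=0010 PL?T → r2=0x40
[9] flags=0010 VC?T → r0=0x85

VAL = 0x40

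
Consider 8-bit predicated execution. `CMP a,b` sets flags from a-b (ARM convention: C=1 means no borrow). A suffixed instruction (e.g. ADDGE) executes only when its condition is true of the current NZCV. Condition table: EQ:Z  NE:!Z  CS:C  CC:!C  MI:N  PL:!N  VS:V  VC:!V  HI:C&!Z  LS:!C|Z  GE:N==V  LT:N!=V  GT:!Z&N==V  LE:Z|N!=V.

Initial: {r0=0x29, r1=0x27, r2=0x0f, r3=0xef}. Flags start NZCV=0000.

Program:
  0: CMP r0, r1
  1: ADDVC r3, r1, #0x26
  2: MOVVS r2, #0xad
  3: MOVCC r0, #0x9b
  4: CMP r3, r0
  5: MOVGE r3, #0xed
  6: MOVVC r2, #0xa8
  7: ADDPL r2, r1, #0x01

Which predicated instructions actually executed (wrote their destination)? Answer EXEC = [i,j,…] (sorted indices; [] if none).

0: ✓ CMP  NZCV=0010
1: ✓ ADDVC  r3←0x4d
2: · MOVVS
3: · MOVCC
4: ✓ CMP  NZCV=0010
5: ✓ MOVGE  r3←0xed
6: ✓ MOVVC  r2←0xa8
7: ✓ ADDPL  r2←0x28

EXEC = [1,5,6,7]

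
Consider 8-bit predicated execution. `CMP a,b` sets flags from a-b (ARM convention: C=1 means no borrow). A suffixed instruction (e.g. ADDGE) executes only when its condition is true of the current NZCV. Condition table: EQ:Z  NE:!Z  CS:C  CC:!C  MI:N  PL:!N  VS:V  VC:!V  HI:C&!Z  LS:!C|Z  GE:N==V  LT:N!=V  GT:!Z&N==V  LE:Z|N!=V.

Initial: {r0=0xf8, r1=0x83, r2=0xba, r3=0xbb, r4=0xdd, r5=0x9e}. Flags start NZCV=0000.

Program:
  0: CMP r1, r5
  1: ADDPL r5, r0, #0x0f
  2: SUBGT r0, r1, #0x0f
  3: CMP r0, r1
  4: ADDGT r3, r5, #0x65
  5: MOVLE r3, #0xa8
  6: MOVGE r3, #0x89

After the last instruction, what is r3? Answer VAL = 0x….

[0] flags=1000 → (cmp)
[1] flags=1000 PL?F → skip
[2] flags=1000 GT?F → skip
[3] flags=0010 → (cmp)
[4] flags=0010 GT?T → r3=0x03
[5] flags=0010 LE?F → skip
[6] flags=0010 GE?T → r3=0x89

VAL = 0x89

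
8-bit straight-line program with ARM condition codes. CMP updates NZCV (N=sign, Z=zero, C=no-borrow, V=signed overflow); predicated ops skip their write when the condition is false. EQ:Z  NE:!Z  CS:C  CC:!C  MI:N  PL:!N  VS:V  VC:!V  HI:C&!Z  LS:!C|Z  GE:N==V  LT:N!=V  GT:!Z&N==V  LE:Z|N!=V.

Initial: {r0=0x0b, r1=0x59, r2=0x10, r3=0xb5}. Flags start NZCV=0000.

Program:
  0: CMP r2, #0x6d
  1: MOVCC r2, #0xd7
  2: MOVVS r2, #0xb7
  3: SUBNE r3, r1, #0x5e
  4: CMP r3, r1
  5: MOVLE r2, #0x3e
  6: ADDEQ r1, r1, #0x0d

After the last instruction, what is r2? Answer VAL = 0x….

0: ✓ CMP  NZCV=1000
1: ✓ MOVCC  r2←0xd7
2: · MOVVS
3: ✓ SUBNE  r3←0xfb
4: ✓ CMP  NZCV=1010
5: ✓ MOVLE  r2←0x3e
6: · ADDEQ

VAL = 0x3e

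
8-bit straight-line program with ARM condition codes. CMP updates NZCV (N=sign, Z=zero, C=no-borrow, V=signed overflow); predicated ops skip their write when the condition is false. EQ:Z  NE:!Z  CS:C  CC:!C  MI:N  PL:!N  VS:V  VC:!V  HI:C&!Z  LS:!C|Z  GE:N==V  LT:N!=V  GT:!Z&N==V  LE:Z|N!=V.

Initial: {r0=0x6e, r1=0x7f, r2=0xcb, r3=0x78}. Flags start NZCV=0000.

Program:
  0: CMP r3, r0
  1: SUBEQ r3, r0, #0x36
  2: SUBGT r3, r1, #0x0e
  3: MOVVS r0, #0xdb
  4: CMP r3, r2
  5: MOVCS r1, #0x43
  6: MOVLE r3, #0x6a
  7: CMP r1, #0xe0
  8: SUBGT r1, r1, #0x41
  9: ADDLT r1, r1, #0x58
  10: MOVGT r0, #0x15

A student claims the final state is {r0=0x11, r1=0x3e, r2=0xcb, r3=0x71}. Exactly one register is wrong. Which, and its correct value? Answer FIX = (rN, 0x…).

[0] flags=0010 → (cmp)
[1] flags=0010 EQ?F → skip
[2] flags=0010 GT?T → r3=0x71
[3] flags=0010 VS?F → skip
[4] flags=1001 → (cmp)
[5] flags=1001 CS?F → skip
[6] flags=1001 LE?F → skip
[7] flags=1001 → (cmp)
[8] flags=1001 GT?T → r1=0x3e
[9] flags=1001 LT?F → skip
[10] flags=1001 GT?T → r0=0x15

FIX = (r0, 0x15)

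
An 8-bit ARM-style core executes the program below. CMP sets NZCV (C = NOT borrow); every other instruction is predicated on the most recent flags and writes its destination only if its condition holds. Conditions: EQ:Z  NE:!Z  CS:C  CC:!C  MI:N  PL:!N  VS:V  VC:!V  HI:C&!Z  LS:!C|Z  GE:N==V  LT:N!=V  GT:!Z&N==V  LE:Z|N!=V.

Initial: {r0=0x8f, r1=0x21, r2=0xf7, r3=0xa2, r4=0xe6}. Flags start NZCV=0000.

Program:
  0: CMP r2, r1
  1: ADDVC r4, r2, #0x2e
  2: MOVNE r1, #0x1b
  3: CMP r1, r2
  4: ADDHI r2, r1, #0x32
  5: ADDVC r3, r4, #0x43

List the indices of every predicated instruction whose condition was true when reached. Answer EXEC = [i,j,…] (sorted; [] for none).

[0] flags=1010 → (cmp)
[1] flags=1010 VC?T → r4=0x25
[2] flags=1010 NE?T → r1=0x1b
[3] flags=0000 → (cmp)
[4] flags=0000 HI?F → skip
[5] flags=0000 VC?T → r3=0x68

EXEC = [1,2,5]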